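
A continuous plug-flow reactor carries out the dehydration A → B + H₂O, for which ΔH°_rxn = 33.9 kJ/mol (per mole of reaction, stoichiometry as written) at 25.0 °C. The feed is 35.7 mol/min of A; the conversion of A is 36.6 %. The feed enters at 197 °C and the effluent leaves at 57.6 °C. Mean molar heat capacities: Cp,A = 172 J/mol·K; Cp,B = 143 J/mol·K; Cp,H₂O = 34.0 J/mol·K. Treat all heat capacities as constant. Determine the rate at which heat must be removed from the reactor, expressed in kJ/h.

Extent of reaction ξ = 0.366 × 35.7 = 13.066 mol/min
Reaction term: ξ·ΔH°_rxn = 13.066 × 33.9 = 442.94 kJ/min
Sensible, feed 197→25 °C: -1056.1 kJ/min
Outlet flows (mol/min): A 22.634, B 13.066, H₂O 13.066
Sensible, products 25→57.6 °C: 202.31 kJ/min
Q = ΔH = -410.9 kJ/min = -6.8483 kW
Heat removed = 24654 kJ/h

Q_out = 24700 kJ/h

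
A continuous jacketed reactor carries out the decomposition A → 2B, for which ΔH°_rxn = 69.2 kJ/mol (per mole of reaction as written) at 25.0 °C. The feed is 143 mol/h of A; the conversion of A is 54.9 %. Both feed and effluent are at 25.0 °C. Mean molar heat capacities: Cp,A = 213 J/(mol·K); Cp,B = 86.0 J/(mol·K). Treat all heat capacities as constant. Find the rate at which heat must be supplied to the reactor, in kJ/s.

Extent of reaction ξ = 0.549 × 143 = 78.507 mol/h
Reaction term: ξ·ΔH°_rxn = 78.507 × 69.2 = 5432.7 kJ/h
Q = ΔH = 5432.7 kJ/h = 1.5091 kW
Heat supplied = 1.5091 kJ/s

Q_in = 1.51 kJ/s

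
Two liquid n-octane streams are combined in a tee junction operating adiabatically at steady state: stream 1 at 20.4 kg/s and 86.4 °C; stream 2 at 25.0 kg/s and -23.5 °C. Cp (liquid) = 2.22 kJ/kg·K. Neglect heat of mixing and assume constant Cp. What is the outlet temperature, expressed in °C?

T_out = 25.9 °C

Adiabatic, steady state ⇒ Σ ṁᵢCp,ᵢ(T_out − Tᵢ) = 0
T_out = Σ ṁᵢCp,ᵢTᵢ / Σ ṁᵢCp,ᵢ
      = 2608.6 / 100.79 = 25.882 °C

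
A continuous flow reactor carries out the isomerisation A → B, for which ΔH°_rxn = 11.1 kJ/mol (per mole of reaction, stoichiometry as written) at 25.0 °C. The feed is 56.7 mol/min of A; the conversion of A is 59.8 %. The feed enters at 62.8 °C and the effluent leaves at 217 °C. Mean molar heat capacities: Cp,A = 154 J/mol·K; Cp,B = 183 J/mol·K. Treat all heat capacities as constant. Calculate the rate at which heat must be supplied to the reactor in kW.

Extent of reaction ξ = 0.598 × 56.7 = 33.907 mol/min
Reaction term: ξ·ΔH°_rxn = 33.907 × 11.1 = 376.36 kJ/min
Sensible, feed 62.8→25 °C: -330.06 kJ/min
Outlet flows (mol/min): A 22.793, B 33.907
Sensible, products 25→217 °C: 1865.3 kJ/min
Q = ΔH = 1911.6 kJ/min = 31.86 kW
Heat supplied = 31.86 kW

Q_in = 31.9 kW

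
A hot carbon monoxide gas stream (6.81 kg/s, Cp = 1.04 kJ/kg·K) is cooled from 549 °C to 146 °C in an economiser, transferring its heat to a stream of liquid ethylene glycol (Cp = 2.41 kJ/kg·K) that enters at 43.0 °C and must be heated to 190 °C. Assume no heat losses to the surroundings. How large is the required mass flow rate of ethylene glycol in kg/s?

ṁ_c = 8.06 kg/s

Heat released by hot stream: Q = 6.81 × 1.04 × (549 − 146) = 2854.2 kJ/s
Energy balance on cold side (adiabatic exchanger): Q = ṁ_c·Cp_c·(T_c,out − T_c,in)
ṁ_c = 2854.2 / [2.41 × (190 − 43.0)] = 8.0566 kg/s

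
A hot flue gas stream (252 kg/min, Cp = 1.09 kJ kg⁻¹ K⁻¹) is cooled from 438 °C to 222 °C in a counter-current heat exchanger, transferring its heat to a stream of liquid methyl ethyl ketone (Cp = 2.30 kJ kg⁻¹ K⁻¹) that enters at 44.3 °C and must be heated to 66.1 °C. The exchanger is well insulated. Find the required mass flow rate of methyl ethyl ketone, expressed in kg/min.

Heat released by hot stream: Q = 252 × 1.09 × (438 − 222) = 59331 kJ/min
Energy balance on cold side (adiabatic exchanger): Q = ṁ_c·Cp_c·(T_c,out − T_c,in)
ṁ_c = 59331 / [2.30 × (66.1 − 44.3)] = 1183.3 kg/min

ṁ_c = 1180 kg/min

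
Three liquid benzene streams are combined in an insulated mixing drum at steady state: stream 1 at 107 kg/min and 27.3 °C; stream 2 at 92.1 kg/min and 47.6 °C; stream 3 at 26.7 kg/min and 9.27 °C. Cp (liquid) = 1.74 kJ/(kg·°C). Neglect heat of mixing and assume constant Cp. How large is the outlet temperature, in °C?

Adiabatic, steady state ⇒ Σ ṁᵢCp,ᵢ(T_out − Tᵢ) = 0
Σ ṁᵢCp,ᵢTᵢ = 107×1.74×27.3 + 92.1×1.74×47.6 + 26.7×1.74×9.27 = 13141
Σ ṁᵢCp,ᵢ = 107×1.74 + 92.1×1.74 + 26.7×1.74 = 392.89
T_out = 13141 / 392.89 = 33.448 °C

T_out = 33.4 °C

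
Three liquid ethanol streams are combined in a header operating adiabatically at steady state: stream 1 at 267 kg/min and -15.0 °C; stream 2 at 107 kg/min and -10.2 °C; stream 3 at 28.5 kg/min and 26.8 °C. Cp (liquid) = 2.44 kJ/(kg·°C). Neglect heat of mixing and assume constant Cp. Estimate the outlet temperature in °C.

Adiabatic, steady state ⇒ Σ ṁᵢCp,ᵢ(T_out − Tᵢ) = 0
Σ ṁᵢCp,ᵢTᵢ = 267×2.44×-15.0 + 107×2.44×-10.2 + 28.5×2.44×26.8 = -10572
Σ ṁᵢCp,ᵢ = 267×2.44 + 107×2.44 + 28.5×2.44 = 982.1
T_out = -10572 / 982.1 = -10.764 °C

T_out = -10.8 °C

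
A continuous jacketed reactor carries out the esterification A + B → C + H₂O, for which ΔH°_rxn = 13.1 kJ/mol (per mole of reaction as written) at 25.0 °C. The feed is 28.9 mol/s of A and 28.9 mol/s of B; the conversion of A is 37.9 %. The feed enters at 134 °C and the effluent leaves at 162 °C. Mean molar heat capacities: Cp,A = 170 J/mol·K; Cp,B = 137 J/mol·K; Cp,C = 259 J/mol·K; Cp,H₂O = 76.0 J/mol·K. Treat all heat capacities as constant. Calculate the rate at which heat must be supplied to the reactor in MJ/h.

Q_in = 1560 MJ/h

Extent of reaction ξ = 0.379 × 28.9 = 10.953 mol/s
Reaction term: ξ·ΔH°_rxn = 10.953 × 13.1 = 143.49 kJ/s
Sensible, feed 134→25 °C: -967.08 kJ/s
Outlet flows (mol/s): A 17.947, B 17.947, C 10.953, H₂O 10.953
Sensible, products 25→162 °C: 1257.5 kJ/s
Q = ΔH = 433.93 kJ/s = 433.93 kW
Heat supplied = 1562.1 MJ/h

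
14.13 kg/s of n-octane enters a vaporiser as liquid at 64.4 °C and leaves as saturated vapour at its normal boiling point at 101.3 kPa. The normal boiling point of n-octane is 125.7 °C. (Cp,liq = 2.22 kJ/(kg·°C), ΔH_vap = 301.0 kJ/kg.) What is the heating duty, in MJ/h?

liquid 64.4→125.7 °C: 136.09 kJ/kg
vaporisation at 125.7 °C: 301 kJ/kg
Δh = 136.09 + 301 = 437.09 kJ/kg
Q = ṁ·Δh = 14.13 kg/s × 437.09 kJ/kg = 6176 kJ/s
|Q| = 6176 kW = 22234 MJ/h

Q = 22200 MJ/h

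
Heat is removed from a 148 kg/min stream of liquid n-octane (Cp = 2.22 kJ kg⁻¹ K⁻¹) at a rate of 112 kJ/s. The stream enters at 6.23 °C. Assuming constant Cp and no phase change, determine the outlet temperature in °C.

T_out = -14.2 °C

Q = 112 kJ/s = 6720 kJ/min
ΔT = Q/(ṁ·Cp) = 6720/(148×2.22) = 20.453 K
T_out = 6.23 − 20.453 = -14.223 °C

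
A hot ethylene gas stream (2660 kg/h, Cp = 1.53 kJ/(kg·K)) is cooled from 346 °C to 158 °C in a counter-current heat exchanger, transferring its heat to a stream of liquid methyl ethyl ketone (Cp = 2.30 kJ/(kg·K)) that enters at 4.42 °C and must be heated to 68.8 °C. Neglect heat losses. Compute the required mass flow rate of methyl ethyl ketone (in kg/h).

ṁ_c = 5170 kg/h

Heat released by hot stream: Q = 2660 × 1.53 × (346 − 158) = 765120 kJ/h
Energy balance on cold side (adiabatic exchanger): Q = ṁ_c·Cp_c·(T_c,out − T_c,in)
ṁ_c = 765120 / [2.30 × (68.8 − 4.42)] = 5167.2 kg/h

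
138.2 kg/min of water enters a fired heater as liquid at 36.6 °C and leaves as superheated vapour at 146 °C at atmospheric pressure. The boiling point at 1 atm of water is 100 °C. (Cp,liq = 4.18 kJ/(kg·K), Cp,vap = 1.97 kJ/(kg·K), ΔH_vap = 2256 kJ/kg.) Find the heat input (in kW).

Q = 6020 kW

liquid 36.6→100 °C: 265.01 kJ/kg
vaporisation at 100 °C: 2256 kJ/kg
vapour 100→146 °C: 90.62 kJ/kg
Δh = 265.01 + 2256 + 90.62 = 2611.6 kJ/kg
Q = ṁ·Δh = 138.2 kg/min × 2611.6 kJ/kg = 360930 kJ/min
|Q| = 6015.5 kW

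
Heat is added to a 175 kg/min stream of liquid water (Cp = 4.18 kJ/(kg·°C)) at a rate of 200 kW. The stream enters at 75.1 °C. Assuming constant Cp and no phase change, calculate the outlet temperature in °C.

T_out = 91.5 °C

Q = 200 kW = 12000 kJ/min
ΔT = Q/(ṁ·Cp) = 12000/(175×4.18) = 16.405 K
T_out = 75.1 + 16.405 = 91.505 °C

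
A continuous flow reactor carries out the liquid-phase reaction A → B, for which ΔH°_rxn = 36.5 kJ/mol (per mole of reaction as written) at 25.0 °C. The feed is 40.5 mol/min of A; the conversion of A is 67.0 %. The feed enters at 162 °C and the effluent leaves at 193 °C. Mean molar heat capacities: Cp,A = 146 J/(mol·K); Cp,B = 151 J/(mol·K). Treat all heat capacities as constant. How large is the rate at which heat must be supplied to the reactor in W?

Q_in = 19900 W

Extent of reaction ξ = 0.670 × 40.5 = 27.135 mol/min
Reaction term: ξ·ΔH°_rxn = 27.135 × 36.5 = 990.43 kJ/min
Sensible, feed 162→25 °C: -810.08 kJ/min
Outlet flows (mol/min): A 13.365, B 27.135
Sensible, products 25→193 °C: 1016.2 kJ/min
Q = ΔH = 1196.5 kJ/min = 19.942 kW
Heat supplied = 19942 W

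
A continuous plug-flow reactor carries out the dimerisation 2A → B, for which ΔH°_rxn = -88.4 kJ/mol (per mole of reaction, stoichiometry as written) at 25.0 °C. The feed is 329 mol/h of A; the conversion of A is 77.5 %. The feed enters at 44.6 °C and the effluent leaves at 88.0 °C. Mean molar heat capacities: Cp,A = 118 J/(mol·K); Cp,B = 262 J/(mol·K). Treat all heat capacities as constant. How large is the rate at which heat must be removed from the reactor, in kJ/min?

Q_out = 156 kJ/min

Extent of reaction ξ = 0.775 × 329 / 2 = 127.49 mol/h
Reaction term: ξ·ΔH°_rxn = 127.49 × -88.4 = -11270 kJ/h
Sensible, feed 44.6→25 °C: -760.91 kJ/h
Outlet flows (mol/h): A 74.025, B 127.49
Sensible, products 25→88.0 °C: 2654.6 kJ/h
Q = ΔH = -9376.2 kJ/h = -2.6045 kW
Heat removed = 156.27 kJ/min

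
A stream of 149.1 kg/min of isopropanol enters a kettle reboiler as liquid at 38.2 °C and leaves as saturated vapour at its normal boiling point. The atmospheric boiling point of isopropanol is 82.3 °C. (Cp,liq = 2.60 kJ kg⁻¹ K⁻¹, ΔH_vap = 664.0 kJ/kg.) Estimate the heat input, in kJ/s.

liquid 38.2→82.3 °C: 114.66 kJ/kg
vaporisation at 82.3 °C: 664 kJ/kg
Δh = 114.66 + 664 = 778.66 kJ/kg
Q = ṁ·Δh = 149.1 kg/min × 778.66 kJ/kg = 116100 kJ/min
|Q| = 1935 kW

Q = 1930 kJ/s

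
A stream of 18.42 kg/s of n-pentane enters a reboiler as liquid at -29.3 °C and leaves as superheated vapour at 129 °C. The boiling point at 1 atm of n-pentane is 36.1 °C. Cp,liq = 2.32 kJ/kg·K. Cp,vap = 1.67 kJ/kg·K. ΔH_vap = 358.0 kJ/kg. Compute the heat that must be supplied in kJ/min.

liquid -29.3→36.1 °C: 151.73 kJ/kg
vaporisation at 36.1 °C: 358 kJ/kg
vapour 36.1→129 °C: 155.14 kJ/kg
Δh = 151.73 + 358 + 155.14 = 664.87 kJ/kg
Q = ṁ·Δh = 18.42 kg/s × 664.87 kJ/kg = 12247 kJ/s
|Q| = 12247 kW = 734820 kJ/min

Q = 735000 kJ/min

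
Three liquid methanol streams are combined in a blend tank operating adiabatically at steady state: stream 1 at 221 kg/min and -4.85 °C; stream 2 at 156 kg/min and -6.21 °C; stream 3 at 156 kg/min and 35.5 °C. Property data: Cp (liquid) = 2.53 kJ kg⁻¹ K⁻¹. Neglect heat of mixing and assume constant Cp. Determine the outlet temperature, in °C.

T_out = 6.56 °C

No heat crosses the boundary, so H_out = H_in.
T_out = Σ ṁᵢCp,ᵢTᵢ / Σ ṁᵢCp,ᵢ
      = 8848.4 / 1348.5 = 6.5617 °C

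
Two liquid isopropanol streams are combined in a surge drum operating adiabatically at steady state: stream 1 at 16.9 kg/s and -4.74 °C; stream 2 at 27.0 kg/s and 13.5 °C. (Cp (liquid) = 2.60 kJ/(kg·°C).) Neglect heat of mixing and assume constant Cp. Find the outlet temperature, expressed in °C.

No heat crosses the boundary, so H_out = H_in.
T_out = Σ ṁᵢCp,ᵢTᵢ / Σ ṁᵢCp,ᵢ
      = 739.42 / 114.14 = 6.4782 °C

T_out = 6.48 °C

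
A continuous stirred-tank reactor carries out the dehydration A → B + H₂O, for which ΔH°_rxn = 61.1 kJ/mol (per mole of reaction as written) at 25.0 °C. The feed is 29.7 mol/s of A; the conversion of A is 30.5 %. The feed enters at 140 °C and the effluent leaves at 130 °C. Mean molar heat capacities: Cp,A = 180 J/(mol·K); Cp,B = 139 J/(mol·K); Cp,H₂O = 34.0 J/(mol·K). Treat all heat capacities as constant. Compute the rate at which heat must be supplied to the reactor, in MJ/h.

Extent of reaction ξ = 0.305 × 29.7 = 9.0585 mol/s
Reaction term: ξ·ΔH°_rxn = 9.0585 × 61.1 = 553.47 kJ/s
Sensible, feed 140→25 °C: -614.79 kJ/s
Outlet flows (mol/s): A 20.642, B 9.0585, H₂O 9.0585
Sensible, products 25→130 °C: 554.67 kJ/s
Q = ΔH = 493.36 kJ/s = 493.36 kW
Heat supplied = 1776.1 MJ/h

Q_in = 1780 MJ/h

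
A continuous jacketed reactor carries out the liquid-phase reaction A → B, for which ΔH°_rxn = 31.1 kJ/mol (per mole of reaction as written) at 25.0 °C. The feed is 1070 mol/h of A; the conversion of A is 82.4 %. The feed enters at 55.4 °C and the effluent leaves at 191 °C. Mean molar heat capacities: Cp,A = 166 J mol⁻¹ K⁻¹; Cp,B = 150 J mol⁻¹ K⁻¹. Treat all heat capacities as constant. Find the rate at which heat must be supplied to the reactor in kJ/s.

Q_in = 13.7 kJ/s

Extent of reaction ξ = 0.824 × 1070 = 881.68 mol/h
Reaction term: ξ·ΔH°_rxn = 881.68 × 31.1 = 27420 kJ/h
Sensible, feed 55.4→25 °C: -5399.6 kJ/h
Outlet flows (mol/h): A 188.32, B 881.68
Sensible, products 25→191 °C: 27143 kJ/h
Q = ΔH = 49164 kJ/h = 13.657 kW
Heat supplied = 13.657 kJ/s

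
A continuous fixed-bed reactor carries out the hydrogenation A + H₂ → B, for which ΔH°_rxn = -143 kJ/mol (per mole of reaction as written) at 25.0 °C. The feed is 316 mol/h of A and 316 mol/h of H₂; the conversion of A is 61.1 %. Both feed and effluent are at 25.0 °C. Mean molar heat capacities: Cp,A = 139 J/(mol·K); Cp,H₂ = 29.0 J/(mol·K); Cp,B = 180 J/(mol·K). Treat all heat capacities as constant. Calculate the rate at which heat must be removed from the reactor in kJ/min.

Extent of reaction ξ = 0.611 × 316 = 193.08 mol/h
Reaction term: ξ·ΔH°_rxn = 193.08 × -143 = -27610 kJ/h
Q = ΔH = -27610 kJ/h = -7.6694 kW
Heat removed = 460.16 kJ/min

Q_out = 460 kJ/min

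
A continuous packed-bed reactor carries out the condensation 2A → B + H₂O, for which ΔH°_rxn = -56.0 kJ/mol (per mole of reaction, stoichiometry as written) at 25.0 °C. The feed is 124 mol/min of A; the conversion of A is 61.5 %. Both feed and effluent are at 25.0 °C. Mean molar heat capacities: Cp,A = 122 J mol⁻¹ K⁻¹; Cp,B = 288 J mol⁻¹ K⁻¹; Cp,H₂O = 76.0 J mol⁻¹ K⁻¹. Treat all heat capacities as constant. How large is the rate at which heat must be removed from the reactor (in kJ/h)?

Q_out = 128000 kJ/h

Extent of reaction ξ = 0.615 × 124 / 2 = 38.13 mol/min
Reaction term: ξ·ΔH°_rxn = 38.13 × -56.0 = -2135.3 kJ/min
Q = ΔH = -2135.3 kJ/min = -35.588 kW
Heat removed = 128120 kJ/h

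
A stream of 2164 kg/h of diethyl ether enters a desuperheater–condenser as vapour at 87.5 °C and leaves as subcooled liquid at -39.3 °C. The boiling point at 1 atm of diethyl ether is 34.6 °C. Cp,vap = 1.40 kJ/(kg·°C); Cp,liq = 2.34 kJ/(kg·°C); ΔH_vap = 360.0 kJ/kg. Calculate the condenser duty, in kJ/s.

Q_c = 365 kJ/s

vapour 87.5→34.6 °C: -74.06 kJ/kg
condensation at 34.6 °C: -360 kJ/kg
liquid 34.6→-39.3 °C: -172.93 kJ/kg
Δh = -74.06 + -360 + -172.93 = -606.99 kJ/kg
Q = ṁ·Δh = 2164 kg/h × -606.99 kJ/kg = -1.3135e+06 kJ/h
|Q| = 364.87 kW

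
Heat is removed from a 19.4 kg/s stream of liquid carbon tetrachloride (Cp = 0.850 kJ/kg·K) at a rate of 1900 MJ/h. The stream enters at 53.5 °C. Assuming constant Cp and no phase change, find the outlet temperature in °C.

T_out = 21.5 °C

Q = 1900 MJ/h = 527.78 kJ/s
ΔT = Q/(ṁ·Cp) = 527.78/(19.4×0.850) = 32.006 K
T_out = 53.5 − 32.006 = 21.494 °C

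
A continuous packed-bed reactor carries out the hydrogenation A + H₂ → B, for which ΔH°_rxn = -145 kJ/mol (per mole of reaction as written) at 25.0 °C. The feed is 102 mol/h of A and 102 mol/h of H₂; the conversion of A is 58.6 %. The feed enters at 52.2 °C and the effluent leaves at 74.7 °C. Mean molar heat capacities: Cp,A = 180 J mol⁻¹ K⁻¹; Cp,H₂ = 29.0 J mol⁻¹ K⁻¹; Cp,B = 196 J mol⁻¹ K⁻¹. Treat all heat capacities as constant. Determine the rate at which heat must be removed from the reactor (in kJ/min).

Extent of reaction ξ = 0.586 × 102 = 59.772 mol/h
Reaction term: ξ·ΔH°_rxn = 59.772 × -145 = -8666.9 kJ/h
Sensible, feed 52.2→25 °C: -579.85 kJ/h
Outlet flows (mol/h): A 42.228, H₂ 42.228, B 59.772
Sensible, products 25→74.7 °C: 1020.9 kJ/h
Q = ΔH = -8225.9 kJ/h = -2.285 kW
Heat removed = 137.1 kJ/min

Q_out = 137 kJ/min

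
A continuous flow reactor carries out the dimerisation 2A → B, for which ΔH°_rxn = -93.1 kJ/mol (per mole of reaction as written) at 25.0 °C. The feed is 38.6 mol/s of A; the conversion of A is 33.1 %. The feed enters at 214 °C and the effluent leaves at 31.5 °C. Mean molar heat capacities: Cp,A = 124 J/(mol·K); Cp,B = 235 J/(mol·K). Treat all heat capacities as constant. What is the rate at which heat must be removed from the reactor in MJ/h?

Q_out = 5290 MJ/h

Extent of reaction ξ = 0.331 × 38.6 / 2 = 6.3883 mol/s
Reaction term: ξ·ΔH°_rxn = 6.3883 × -93.1 = -594.75 kJ/s
Sensible, feed 214→25 °C: -904.63 kJ/s
Outlet flows (mol/s): A 25.823, B 6.3883
Sensible, products 25→31.5 °C: 30.572 kJ/s
Q = ΔH = -1468.8 kJ/s = -1468.8 kW
Heat removed = 5287.7 MJ/h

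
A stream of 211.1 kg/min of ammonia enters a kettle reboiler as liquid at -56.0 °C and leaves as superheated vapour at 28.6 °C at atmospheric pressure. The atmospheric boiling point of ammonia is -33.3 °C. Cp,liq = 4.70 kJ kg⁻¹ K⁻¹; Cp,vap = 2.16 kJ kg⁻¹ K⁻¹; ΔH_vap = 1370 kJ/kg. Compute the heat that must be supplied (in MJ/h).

liquid -56.0→-33.3 °C: 106.69 kJ/kg
vaporisation at -33.3 °C: 1370 kJ/kg
vapour -33.3→28.6 °C: 133.7 kJ/kg
Δh = 106.69 + 1370 + 133.7 = 1610.4 kJ/kg
Q = ṁ·Δh = 211.1 kg/min × 1610.4 kJ/kg = 339950 kJ/min
|Q| = 5665.9 kW = 20397 MJ/h

Q = 20400 MJ/h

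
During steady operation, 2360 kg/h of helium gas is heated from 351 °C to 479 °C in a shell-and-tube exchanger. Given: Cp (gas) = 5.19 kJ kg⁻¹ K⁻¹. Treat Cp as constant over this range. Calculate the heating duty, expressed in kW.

Q = ṁ·Cp·ΔT = 2360 × 5.19 × (479 − 351) = 1.5678e+06 kJ/h
Converting: 1.5678e+06 / 3600 s = 435.5 kW

Q = 435 kW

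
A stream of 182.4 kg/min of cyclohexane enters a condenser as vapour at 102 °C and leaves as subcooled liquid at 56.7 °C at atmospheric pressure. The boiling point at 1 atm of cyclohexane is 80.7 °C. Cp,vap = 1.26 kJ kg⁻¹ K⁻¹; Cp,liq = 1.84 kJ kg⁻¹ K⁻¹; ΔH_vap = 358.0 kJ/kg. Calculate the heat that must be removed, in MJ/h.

Q_c = 4690 MJ/h

vapour 102→80.7 °C: -26.838 kJ/kg
condensation at 80.7 °C: -358 kJ/kg
liquid 80.7→56.7 °C: -44.16 kJ/kg
Δh = -26.838 + -358 + -44.16 = -429 kJ/kg
Q = ṁ·Δh = 182.4 kg/min × -429 kJ/kg = -78249 kJ/min
|Q| = 1304.2 kW = 4695 MJ/h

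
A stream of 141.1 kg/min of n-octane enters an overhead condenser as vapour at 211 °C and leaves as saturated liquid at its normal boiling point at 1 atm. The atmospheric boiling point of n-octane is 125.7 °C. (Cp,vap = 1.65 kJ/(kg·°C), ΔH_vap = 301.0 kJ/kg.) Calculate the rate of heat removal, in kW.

Q_c = 1040 kW

vapour 211→125.7 °C: -140.74 kJ/kg
condensation at 125.7 °C: -301 kJ/kg
Δh = -140.74 + -301 = -441.75 kJ/kg
Q = ṁ·Δh = 141.1 kg/min × -441.75 kJ/kg = -62330 kJ/min
|Q| = 1038.8 kW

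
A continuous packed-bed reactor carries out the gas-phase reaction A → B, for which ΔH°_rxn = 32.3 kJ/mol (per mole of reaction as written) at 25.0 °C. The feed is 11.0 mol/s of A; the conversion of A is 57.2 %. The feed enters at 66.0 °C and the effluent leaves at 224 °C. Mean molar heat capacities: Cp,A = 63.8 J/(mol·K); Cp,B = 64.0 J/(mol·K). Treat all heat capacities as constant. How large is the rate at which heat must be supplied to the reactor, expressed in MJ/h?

Extent of reaction ξ = 0.572 × 11.0 = 6.292 mol/s
Reaction term: ξ·ΔH°_rxn = 6.292 × 32.3 = 203.23 kJ/s
Sensible, feed 66.0→25 °C: -28.774 kJ/s
Outlet flows (mol/s): A 4.708, B 6.292
Sensible, products 25→224 °C: 139.91 kJ/s
Q = ΔH = 314.37 kJ/s = 314.37 kW
Heat supplied = 1131.7 MJ/h

Q_in = 1130 MJ/h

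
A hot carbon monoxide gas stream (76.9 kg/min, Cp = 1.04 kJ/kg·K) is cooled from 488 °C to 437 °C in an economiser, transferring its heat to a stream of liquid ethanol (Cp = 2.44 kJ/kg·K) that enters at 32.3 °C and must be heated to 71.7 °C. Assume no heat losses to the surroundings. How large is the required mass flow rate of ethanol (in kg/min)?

ṁ_c = 42.4 kg/min

Heat released by hot stream: Q = 76.9 × 1.04 × (488 − 437) = 4078.8 kJ/min
Energy balance on cold side (adiabatic exchanger): Q = ṁ_c·Cp_c·(T_c,out − T_c,in)
ṁ_c = 4078.8 / [2.44 × (71.7 − 32.3)] = 42.427 kg/min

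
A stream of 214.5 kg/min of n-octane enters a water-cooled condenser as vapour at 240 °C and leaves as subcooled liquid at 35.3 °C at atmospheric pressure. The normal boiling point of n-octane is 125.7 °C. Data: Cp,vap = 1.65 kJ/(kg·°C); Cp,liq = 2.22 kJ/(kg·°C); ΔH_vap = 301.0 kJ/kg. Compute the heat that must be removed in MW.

vapour 240→125.7 °C: -188.59 kJ/kg
condensation at 125.7 °C: -301 kJ/kg
liquid 125.7→35.3 °C: -200.69 kJ/kg
Δh = -188.59 + -301 + -200.69 = -690.28 kJ/kg
Q = ṁ·Δh = 214.5 kg/min × -690.28 kJ/kg = -148070 kJ/min
|Q| = 2467.8 kW = 2.4678 MW

Q_c = 2.47 MW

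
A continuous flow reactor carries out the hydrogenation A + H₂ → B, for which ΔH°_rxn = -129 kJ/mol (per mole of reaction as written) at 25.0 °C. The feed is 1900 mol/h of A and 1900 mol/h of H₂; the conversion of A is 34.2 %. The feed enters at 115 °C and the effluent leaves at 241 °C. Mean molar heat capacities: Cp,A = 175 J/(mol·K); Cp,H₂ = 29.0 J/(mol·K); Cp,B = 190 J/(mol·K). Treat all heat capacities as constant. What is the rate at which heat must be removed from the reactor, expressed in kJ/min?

Q_out = 616 kJ/min

Extent of reaction ξ = 0.342 × 1900 = 649.8 mol/h
Reaction term: ξ·ΔH°_rxn = 649.8 × -129 = -83824 kJ/h
Sensible, feed 115→25 °C: -34884 kJ/h
Outlet flows (mol/h): A 1250.2, H₂ 1250.2, B 649.8
Sensible, products 25→241 °C: 81757 kJ/h
Q = ΔH = -36952 kJ/h = -10.264 kW
Heat removed = 615.86 kJ/min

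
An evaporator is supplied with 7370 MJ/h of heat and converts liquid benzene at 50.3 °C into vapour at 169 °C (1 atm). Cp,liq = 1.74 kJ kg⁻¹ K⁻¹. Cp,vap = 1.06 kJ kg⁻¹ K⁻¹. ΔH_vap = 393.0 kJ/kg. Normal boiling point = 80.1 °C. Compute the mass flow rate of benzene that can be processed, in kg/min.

ṁ = 228 kg/min

Δh = 1.74×(80.1−50.3) + 393.0 + 1.06×(169−80.1) = 539.09 kJ/kg
Q = 7370 MJ/h = 2047.2 kJ/s = 122830 kJ/min
ṁ = Q/Δh = 122830 / 539.09 = 227.85 kg/min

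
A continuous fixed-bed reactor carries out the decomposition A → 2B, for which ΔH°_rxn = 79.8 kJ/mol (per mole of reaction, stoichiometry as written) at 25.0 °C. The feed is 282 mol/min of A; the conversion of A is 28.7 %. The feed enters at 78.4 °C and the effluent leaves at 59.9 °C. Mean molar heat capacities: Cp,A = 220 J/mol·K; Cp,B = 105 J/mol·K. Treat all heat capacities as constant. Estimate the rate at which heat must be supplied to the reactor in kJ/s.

Q_in = 88.0 kJ/s

Extent of reaction ξ = 0.287 × 282 = 80.934 mol/min
Reaction term: ξ·ΔH°_rxn = 80.934 × 79.8 = 6458.5 kJ/min
Sensible, feed 78.4→25 °C: -3312.9 kJ/min
Outlet flows (mol/min): A 201.07, B 161.87
Sensible, products 25→59.9 °C: 2137 kJ/min
Q = ΔH = 5282.5 kJ/min = 88.042 kW
Heat supplied = 88.042 kJ/s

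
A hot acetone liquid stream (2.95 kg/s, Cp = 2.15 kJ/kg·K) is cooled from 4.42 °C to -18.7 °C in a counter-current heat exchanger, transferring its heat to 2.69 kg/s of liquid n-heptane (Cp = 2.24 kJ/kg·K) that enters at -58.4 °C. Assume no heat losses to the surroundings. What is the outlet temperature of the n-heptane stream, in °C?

Heat released by hot stream: Q = 2.95 × 2.15 × (4.42 − -18.7) = 146.64 kJ/s
Energy balance on cold side (adiabatic exchanger): Q = ṁ_c·Cp_c·(T_c,out − T_c,in)
T_c,out = -58.4 + 146.64/(2.69 × 2.24) = -34.064 °C

T_c,out = -34.1 °C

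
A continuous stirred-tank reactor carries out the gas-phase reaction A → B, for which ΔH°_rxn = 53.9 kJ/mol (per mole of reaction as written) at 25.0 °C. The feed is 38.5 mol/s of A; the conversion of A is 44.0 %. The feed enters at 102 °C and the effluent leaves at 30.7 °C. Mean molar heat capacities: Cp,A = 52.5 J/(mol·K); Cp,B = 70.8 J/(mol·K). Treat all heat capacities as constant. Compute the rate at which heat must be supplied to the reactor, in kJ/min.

Q_in = 46200 kJ/min

Extent of reaction ξ = 0.440 × 38.5 = 16.94 mol/s
Reaction term: ξ·ΔH°_rxn = 16.94 × 53.9 = 913.07 kJ/s
Sensible, feed 102→25 °C: -155.64 kJ/s
Outlet flows (mol/s): A 21.56, B 16.94
Sensible, products 25→30.7 °C: 13.288 kJ/s
Q = ΔH = 770.72 kJ/s = 770.72 kW
Heat supplied = 46243 kJ/min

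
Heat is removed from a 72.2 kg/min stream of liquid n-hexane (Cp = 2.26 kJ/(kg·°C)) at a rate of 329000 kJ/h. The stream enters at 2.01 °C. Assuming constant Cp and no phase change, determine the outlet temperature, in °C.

Q = 329000 kJ/h = 5483.3 kJ/min
ΔT = Q/(ṁ·Cp) = 5483.3/(72.2×2.26) = 33.605 K
T_out = 2.01 − 33.605 = -31.595 °C

T_out = -31.6 °C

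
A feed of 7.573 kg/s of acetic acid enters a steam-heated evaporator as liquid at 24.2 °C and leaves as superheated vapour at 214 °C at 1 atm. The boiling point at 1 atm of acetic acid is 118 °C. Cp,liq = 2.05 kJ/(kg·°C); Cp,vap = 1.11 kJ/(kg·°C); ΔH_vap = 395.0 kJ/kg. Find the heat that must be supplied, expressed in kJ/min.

Q = 315000 kJ/min

liquid 24.2→118 °C: 192.29 kJ/kg
vaporisation at 118 °C: 395 kJ/kg
vapour 118→214 °C: 106.56 kJ/kg
Δh = 192.29 + 395 + 106.56 = 693.85 kJ/kg
Q = ṁ·Δh = 7.573 kg/s × 693.85 kJ/kg = 5254.5 kJ/s
|Q| = 5254.5 kW = 315270 kJ/min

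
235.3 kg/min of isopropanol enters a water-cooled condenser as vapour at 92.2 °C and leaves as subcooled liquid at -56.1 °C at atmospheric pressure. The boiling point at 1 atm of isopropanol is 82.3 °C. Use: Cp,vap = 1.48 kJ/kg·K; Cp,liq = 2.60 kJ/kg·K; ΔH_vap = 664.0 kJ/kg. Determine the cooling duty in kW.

Q_c = 4070 kW

vapour 92.2→82.3 °C: -14.652 kJ/kg
condensation at 82.3 °C: -664 kJ/kg
liquid 82.3→-56.1 °C: -359.84 kJ/kg
Δh = -14.652 + -664 + -359.84 = -1038.5 kJ/kg
Q = ṁ·Δh = 235.3 kg/min × -1038.5 kJ/kg = -244360 kJ/min
|Q| = 4072.6 kW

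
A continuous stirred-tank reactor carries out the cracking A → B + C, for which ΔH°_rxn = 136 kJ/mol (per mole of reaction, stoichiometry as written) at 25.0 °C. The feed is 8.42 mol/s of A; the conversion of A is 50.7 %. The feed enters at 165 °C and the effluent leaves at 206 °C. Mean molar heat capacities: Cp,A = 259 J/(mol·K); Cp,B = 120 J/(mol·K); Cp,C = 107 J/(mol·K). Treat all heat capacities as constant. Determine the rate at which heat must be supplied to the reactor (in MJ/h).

Extent of reaction ξ = 0.507 × 8.42 = 4.2689 mol/s
Reaction term: ξ·ΔH°_rxn = 4.2689 × 136 = 580.58 kJ/s
Sensible, feed 165→25 °C: -305.31 kJ/s
Outlet flows (mol/s): A 4.1511, B 4.2689, C 4.2689
Sensible, products 25→206 °C: 370 kJ/s
Q = ΔH = 645.26 kJ/s = 645.26 kW
Heat supplied = 2322.9 MJ/h

Q_in = 2320 MJ/h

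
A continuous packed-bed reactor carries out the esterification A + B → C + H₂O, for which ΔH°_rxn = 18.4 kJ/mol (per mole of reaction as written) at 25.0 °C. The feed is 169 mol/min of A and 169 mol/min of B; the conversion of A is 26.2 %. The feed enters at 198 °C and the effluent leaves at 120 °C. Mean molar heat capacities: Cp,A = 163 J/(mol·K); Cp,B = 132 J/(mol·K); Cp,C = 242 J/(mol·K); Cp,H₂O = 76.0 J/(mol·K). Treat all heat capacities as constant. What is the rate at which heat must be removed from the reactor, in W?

Extent of reaction ξ = 0.262 × 169 = 44.278 mol/min
Reaction term: ξ·ΔH°_rxn = 44.278 × 18.4 = 814.72 kJ/min
Sensible, feed 198→25 °C: -8624.9 kJ/min
Outlet flows (mol/min): A 124.72, B 124.72, C 44.278, H₂O 44.278
Sensible, products 25→120 °C: 4833 kJ/min
Q = ΔH = -2977.2 kJ/min = -49.62 kW
Heat removed = 49620 W

Q_out = 49600 W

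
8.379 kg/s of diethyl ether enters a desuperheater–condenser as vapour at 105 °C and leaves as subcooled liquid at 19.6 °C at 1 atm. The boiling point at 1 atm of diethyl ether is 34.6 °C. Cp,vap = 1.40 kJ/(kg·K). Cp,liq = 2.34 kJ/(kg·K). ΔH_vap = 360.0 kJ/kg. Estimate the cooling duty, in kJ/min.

vapour 105→34.6 °C: -98.56 kJ/kg
condensation at 34.6 °C: -360 kJ/kg
liquid 34.6→19.6 °C: -35.1 kJ/kg
Δh = -98.56 + -360 + -35.1 = -493.66 kJ/kg
Q = ṁ·Δh = 8.379 kg/s × -493.66 kJ/kg = -4136.4 kJ/s
|Q| = 4136.4 kW = 248180 kJ/min

Q_c = 248000 kJ/min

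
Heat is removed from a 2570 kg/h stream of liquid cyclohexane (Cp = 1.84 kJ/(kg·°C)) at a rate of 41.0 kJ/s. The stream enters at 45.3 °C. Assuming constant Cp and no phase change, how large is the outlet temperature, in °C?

T_out = 14.1 °C

Q = 41.0 kJ/s = 147600 kJ/h
ΔT = Q/(ṁ·Cp) = 147600/(2570×1.84) = 31.213 K
T_out = 45.3 − 31.213 = 14.087 °C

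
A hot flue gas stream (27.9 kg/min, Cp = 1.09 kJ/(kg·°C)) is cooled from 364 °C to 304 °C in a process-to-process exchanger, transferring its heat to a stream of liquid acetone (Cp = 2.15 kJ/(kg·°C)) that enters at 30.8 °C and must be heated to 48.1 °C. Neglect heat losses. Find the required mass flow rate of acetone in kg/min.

ṁ_c = 49.1 kg/min

Heat released by hot stream: Q = 27.9 × 1.09 × (364 − 304) = 1824.7 kJ/min
Energy balance on cold side (adiabatic exchanger): Q = ṁ_c·Cp_c·(T_c,out − T_c,in)
ṁ_c = 1824.7 / [2.15 × (48.1 − 30.8)] = 49.057 kg/min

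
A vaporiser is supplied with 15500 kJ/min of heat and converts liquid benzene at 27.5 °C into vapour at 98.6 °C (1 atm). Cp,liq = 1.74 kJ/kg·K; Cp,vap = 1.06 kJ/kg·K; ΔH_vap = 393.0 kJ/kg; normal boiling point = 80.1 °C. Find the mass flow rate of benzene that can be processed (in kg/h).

Δh = 1.74×(80.1−27.5) + 393.0 + 1.06×(98.6−80.1) = 504.13 kJ/kg
Q = 15500 kJ/min = 258.33 kJ/s = 930000 kJ/h
ṁ = Q/Δh = 930000 / 504.13 = 1844.7 kg/h

ṁ = 1840 kg/h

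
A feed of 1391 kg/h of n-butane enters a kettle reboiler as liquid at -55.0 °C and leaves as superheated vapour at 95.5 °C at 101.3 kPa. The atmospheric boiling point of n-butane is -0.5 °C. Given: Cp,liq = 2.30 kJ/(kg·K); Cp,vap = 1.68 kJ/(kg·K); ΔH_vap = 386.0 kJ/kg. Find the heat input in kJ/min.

Q = 15600 kJ/min

liquid -55.0→-0.5 °C: 125.35 kJ/kg
vaporisation at -0.5 °C: 386 kJ/kg
vapour -0.5→95.5 °C: 161.28 kJ/kg
Δh = 125.35 + 386 + 161.28 = 672.63 kJ/kg
Q = ṁ·Δh = 1391 kg/h × 672.63 kJ/kg = 935630 kJ/h
|Q| = 259.9 kW = 15594 kJ/min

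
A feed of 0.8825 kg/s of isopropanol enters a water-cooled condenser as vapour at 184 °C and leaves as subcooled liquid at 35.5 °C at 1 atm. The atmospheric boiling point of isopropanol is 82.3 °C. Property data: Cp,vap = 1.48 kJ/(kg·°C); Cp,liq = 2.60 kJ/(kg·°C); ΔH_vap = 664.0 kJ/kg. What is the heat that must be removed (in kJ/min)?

Q_c = 49600 kJ/min

vapour 184→82.3 °C: -150.52 kJ/kg
condensation at 82.3 °C: -664 kJ/kg
liquid 82.3→35.5 °C: -121.68 kJ/kg
Δh = -150.52 + -664 + -121.68 = -936.2 kJ/kg
Q = ṁ·Δh = 0.8825 kg/s × -936.2 kJ/kg = -826.19 kJ/s
|Q| = 826.19 kW = 49572 kJ/min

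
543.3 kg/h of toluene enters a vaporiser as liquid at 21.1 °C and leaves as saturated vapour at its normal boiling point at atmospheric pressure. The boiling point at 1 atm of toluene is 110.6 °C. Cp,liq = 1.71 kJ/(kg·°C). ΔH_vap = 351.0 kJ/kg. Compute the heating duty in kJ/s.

liquid 21.1→110.6 °C: 153.04 kJ/kg
vaporisation at 110.6 °C: 351 kJ/kg
Δh = 153.04 + 351 = 504.04 kJ/kg
Q = ṁ·Δh = 543.3 kg/h × 504.04 kJ/kg = 273850 kJ/h
|Q| = 76.069 kW

Q = 76.1 kJ/s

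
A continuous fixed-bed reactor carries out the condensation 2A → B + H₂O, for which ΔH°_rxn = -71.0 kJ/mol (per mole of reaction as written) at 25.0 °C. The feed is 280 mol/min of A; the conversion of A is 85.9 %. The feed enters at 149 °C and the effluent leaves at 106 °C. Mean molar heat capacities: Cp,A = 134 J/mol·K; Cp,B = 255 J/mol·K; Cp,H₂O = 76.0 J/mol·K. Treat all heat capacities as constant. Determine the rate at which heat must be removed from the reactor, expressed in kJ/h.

Extent of reaction ξ = 0.859 × 280 / 2 = 120.26 mol/min
Reaction term: ξ·ΔH°_rxn = 120.26 × -71.0 = -8538.5 kJ/min
Sensible, feed 149→25 °C: -4652.5 kJ/min
Outlet flows (mol/min): A 39.48, B 120.26, H₂O 120.26
Sensible, products 25→106 °C: 3652.8 kJ/min
Q = ΔH = -9538.1 kJ/min = -158.97 kW
Heat removed = 572290 kJ/h

Q_out = 572000 kJ/h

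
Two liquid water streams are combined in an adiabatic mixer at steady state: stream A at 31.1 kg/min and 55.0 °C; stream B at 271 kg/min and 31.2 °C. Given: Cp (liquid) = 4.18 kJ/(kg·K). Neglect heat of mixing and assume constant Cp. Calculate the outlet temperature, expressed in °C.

T_out = 33.7 °C

Adiabatic, steady state ⇒ Σ ṁᵢCp,ᵢ(T_out − Tᵢ) = 0
Σ ṁᵢCp,ᵢTᵢ = 31.1×4.18×55.0 + 271×4.18×31.2 = 42493
Σ ṁᵢCp,ᵢ = 31.1×4.18 + 271×4.18 = 1262.8
T_out = 42493 / 1262.8 = 33.65 °C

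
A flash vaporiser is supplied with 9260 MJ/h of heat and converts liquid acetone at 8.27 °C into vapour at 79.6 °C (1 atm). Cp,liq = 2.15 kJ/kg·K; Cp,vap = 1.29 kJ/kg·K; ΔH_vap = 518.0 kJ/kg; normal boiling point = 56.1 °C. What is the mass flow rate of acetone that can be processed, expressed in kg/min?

ṁ = 237 kg/min

Δh = 2.15×(56.1−8.27) + 518.0 + 1.29×(79.6−56.1) = 651.15 kJ/kg
Q = 9260 MJ/h = 2572.2 kJ/s = 154330 kJ/min
ṁ = Q/Δh = 154330 / 651.15 = 237.02 kg/min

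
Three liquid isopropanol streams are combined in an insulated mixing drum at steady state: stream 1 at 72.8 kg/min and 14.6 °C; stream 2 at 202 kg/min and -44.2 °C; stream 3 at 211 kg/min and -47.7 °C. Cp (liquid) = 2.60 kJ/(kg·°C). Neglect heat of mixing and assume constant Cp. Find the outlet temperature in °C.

T_out = -36.9 °C

Adiabatic, steady state ⇒ Σ ṁᵢCp,ᵢ(T_out − Tᵢ) = 0
Σ ṁᵢCp,ᵢTᵢ = 72.8×2.60×14.6 + 202×2.60×-44.2 + 211×2.60×-47.7 = -46619
Σ ṁᵢCp,ᵢ = 72.8×2.60 + 202×2.60 + 211×2.60 = 1263.1
T_out = -46619 / 1263.1 = -36.909 °C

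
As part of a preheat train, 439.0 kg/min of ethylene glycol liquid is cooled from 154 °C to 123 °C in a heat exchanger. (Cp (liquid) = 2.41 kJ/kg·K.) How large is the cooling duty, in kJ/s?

Q = ṁ·Cp·ΔT = 439.0 × 2.41 × (123 − 154) = -32798 kJ/min
Converting: 32798 / 60 s = 546.63 kW

Q_c = 547 kJ/s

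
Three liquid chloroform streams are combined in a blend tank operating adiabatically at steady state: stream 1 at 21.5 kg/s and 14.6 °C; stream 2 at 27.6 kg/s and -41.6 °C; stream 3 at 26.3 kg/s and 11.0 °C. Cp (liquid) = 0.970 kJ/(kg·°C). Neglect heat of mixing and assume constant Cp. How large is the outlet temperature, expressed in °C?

T_out = -7.23 °C

Energy balance with Q = 0: Σ ṁᵢCp,ᵢ(T_out − Tᵢ) = 0
T_out = Σ ṁᵢCp,ᵢTᵢ / Σ ṁᵢCp,ᵢ
      = -528.61 / 73.138 = -7.2276 °C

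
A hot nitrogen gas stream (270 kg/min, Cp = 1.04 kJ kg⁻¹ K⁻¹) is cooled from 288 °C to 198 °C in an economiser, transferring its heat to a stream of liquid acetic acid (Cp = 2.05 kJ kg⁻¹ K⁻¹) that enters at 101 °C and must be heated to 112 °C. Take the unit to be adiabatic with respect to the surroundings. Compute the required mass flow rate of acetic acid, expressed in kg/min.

ṁ_c = 1120 kg/min

Heat released by hot stream: Q = 270 × 1.04 × (288 − 198) = 25272 kJ/min
Energy balance on cold side (adiabatic exchanger): Q = ṁ_c·Cp_c·(T_c,out − T_c,in)
ṁ_c = 25272 / [2.05 × (112 − 101)] = 1120.7 kg/min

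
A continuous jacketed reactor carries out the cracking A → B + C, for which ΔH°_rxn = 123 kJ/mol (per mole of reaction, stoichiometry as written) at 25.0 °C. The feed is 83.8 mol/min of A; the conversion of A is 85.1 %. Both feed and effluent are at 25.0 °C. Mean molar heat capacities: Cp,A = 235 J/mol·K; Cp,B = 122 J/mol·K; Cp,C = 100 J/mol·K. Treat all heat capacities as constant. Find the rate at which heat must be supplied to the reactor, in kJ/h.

Extent of reaction ξ = 0.851 × 83.8 = 71.314 mol/min
Reaction term: ξ·ΔH°_rxn = 71.314 × 123 = 8771.6 kJ/min
Q = ΔH = 8771.6 kJ/min = 146.19 kW
Heat supplied = 526300 kJ/h

Q_in = 526000 kJ/h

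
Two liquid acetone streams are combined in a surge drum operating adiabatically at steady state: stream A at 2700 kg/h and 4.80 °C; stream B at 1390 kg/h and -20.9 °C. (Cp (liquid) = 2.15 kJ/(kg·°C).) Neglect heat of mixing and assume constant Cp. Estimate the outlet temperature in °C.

Adiabatic, steady state ⇒ Σ ṁᵢCp,ᵢ(T_out − Tᵢ) = 0
T_out = Σ ṁᵢCp,ᵢTᵢ / Σ ṁᵢCp,ᵢ
      = -34596 / 8793.5 = -3.9342 °C

T_out = -3.93 °C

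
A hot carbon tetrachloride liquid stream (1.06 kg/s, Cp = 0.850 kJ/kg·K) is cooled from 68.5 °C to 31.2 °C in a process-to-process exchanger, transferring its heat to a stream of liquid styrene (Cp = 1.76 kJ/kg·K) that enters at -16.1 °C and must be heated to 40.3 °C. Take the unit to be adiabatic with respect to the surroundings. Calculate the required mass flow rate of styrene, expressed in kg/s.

Heat released by hot stream: Q = 1.06 × 0.850 × (68.5 − 31.2) = 33.607 kJ/s
Energy balance on cold side (adiabatic exchanger): Q = ṁ_c·Cp_c·(T_c,out − T_c,in)
ṁ_c = 33.607 / [1.76 × (40.3 − -16.1)] = 0.33856 kg/s

ṁ_c = 0.339 kg/s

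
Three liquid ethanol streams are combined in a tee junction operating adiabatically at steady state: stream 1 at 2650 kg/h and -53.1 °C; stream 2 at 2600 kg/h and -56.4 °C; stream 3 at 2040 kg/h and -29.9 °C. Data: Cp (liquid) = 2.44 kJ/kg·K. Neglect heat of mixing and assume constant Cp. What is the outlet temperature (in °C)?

T_out = -47.8 °C

Adiabatic, steady state ⇒ Σ ṁᵢCp,ᵢ(T_out − Tᵢ) = 0
Σ ṁᵢCp,ᵢTᵢ = 2650×2.44×-53.1 + 2600×2.44×-56.4 + 2040×2.44×-29.9 = -849980
Σ ṁᵢCp,ᵢ = 2650×2.44 + 2600×2.44 + 2040×2.44 = 17788
T_out = -849980 / 17788 = -47.785 °C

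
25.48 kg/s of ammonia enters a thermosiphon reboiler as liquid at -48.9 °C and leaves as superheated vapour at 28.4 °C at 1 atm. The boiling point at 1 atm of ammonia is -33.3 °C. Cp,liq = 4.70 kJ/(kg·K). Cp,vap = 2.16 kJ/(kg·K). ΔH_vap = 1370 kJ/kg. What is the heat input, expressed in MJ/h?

liquid -48.9→-33.3 °C: 73.32 kJ/kg
vaporisation at -33.3 °C: 1370 kJ/kg
vapour -33.3→28.4 °C: 133.27 kJ/kg
Δh = 73.32 + 1370 + 133.27 = 1576.6 kJ/kg
Q = ṁ·Δh = 25.48 kg/s × 1576.6 kJ/kg = 40172 kJ/s
|Q| = 40172 kW = 144620 MJ/h

Q = 145000 MJ/h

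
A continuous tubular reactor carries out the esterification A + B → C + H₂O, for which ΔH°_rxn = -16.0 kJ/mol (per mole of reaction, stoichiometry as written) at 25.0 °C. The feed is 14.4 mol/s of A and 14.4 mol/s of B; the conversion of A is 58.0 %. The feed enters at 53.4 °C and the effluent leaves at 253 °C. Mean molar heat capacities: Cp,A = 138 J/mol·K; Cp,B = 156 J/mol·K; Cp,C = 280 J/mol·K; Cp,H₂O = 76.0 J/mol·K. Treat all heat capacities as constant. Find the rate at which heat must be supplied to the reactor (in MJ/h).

Q_in = 2990 MJ/h

Extent of reaction ξ = 0.580 × 14.4 = 8.352 mol/s
Reaction term: ξ·ΔH°_rxn = 8.352 × -16.0 = -133.63 kJ/s
Sensible, feed 53.4→25 °C: -120.23 kJ/s
Outlet flows (mol/s): A 6.048, B 6.048, C 8.352, H₂O 8.352
Sensible, products 25→253 °C: 1083.3 kJ/s
Q = ΔH = 829.46 kJ/s = 829.46 kW
Heat supplied = 2986.1 MJ/h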